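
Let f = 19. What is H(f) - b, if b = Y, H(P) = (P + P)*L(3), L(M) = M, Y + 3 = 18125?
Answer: -18008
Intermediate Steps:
Y = 18122 (Y = -3 + 18125 = 18122)
H(P) = 6*P (H(P) = (P + P)*3 = (2*P)*3 = 6*P)
b = 18122
H(f) - b = 6*19 - 1*18122 = 114 - 18122 = -18008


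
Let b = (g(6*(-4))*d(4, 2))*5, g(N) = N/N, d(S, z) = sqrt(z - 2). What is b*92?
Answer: 0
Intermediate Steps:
d(S, z) = sqrt(-2 + z)
g(N) = 1
b = 0 (b = (1*sqrt(-2 + 2))*5 = (1*sqrt(0))*5 = (1*0)*5 = 0*5 = 0)
b*92 = 0*92 = 0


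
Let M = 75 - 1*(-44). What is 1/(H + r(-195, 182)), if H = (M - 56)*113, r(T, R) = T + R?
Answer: 1/7106 ≈ 0.00014073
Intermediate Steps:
M = 119 (M = 75 + 44 = 119)
r(T, R) = R + T
H = 7119 (H = (119 - 56)*113 = 63*113 = 7119)
1/(H + r(-195, 182)) = 1/(7119 + (182 - 195)) = 1/(7119 - 13) = 1/7106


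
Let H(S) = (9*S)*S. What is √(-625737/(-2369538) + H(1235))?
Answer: √8563696733072413734/789846 ≈ 3705.0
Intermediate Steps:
H(S) = 9*S²
√(-625737/(-2369538) + H(1235)) = √(-625737/(-2369538) + 9*1235²) = √(-625737*(-1/2369538) + 9*1525225) = √(208579/789846 + 13727025) = √(10842235996729/789846) = √8563696733072413734/789846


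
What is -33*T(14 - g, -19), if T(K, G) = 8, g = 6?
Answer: -264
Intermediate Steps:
-33*T(14 - g, -19) = -33*8 = -264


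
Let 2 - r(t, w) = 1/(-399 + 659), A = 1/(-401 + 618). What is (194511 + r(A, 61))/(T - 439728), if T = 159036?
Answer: -16857793/24326640 ≈ -0.69298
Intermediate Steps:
A = 1/217 ≈ 0.0046083
r(t, w) = 519/260 (r(t, w) = 2 - 1/(-399 + 659) = 2 - 1/260 = 519/260)
(194511 + r(A, 61))/(T - 439728) = (194511 + 519/260)/(159036 - 439728) = (50573379/260)/(-280692) = (50573379/260)*(-1/280692) = -16857793/24326640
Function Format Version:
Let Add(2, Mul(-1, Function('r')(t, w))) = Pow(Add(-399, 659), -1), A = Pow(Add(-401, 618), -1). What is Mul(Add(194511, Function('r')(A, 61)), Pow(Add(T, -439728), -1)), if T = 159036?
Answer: Rational(-16857793, 24326640) ≈ -0.69298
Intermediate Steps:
A = Rational(1, 217) (A = Pow(217, -1) = Rational(1, 217) ≈ 0.0046083)
Function('r')(t, w) = Rational(519, 260) (Function('r')(t, w) = Add(2, Mul(-1, Pow(Add(-399, 659), -1))) = Add(2, Mul(-1, Pow(260, -1))) = Add(2, Mul(-1, Rational(1, 260))) = Add(2, Rational(-1, 260)) = Rational(519, 260))
Mul(Add(194511, Function('r')(A, 61)), Pow(Add(T, -439728), -1)) = Mul(Add(194511, Rational(519, 260)), Pow(Add(159036, -439728), -1)) = Mul(Rational(50573379, 260), Pow(-280692, -1)) = Mul(Rational(50573379, 260), Rational(-1, 280692)) = Rational(-16857793, 24326640)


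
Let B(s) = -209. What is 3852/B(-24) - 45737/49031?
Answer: -198426445/10247479 ≈ -19.363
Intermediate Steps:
3852/B(-24) - 45737/49031 = 3852/(-209) - 45737/49031 = 3852*(-1/209) - 45737*1/49031 = -3852/209 - 45737/49031 = -198426445/10247479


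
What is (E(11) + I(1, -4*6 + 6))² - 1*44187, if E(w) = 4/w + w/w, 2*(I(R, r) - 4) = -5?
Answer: -21382539/484 ≈ -44179.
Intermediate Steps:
I(R, r) = 3/2 (I(R, r) = 4 + (½)*(-5) = 4 - 5/2 = 3/2)
E(w) = 1 + 4/w (E(w) = 4/w + 1 = 1 + 4/w)
(E(11) + I(1, -4*6 + 6))² - 1*44187 = ((4 + 11)/11 + 3/2)² - 1*44187 = ((1/11)*15 + 3/2)² - 44187 = (15/11 + 3/2)² - 44187 = (63/22)² - 44187 = 3969/484 - 44187 = -21382539/484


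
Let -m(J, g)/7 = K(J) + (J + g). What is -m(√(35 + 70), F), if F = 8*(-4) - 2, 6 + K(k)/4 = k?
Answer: -406 + 35*√105 ≈ -47.357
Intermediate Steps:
K(k) = -24 + 4*k
F = -34 (F = -32 - 2 = -34)
m(J, g) = 168 - 35*J - 7*g (m(J, g) = -7*((-24 + 4*J) + (J + g)) = -7*(-24 + g + 5*J) = 168 - 35*J - 7*g)
-m(√(35 + 70), F) = -(168 - 35*√(35 + 70) - 7*(-34)) = -(168 - 35*√105 + 238) = -(406 - 35*√105) = -406 + 35*√105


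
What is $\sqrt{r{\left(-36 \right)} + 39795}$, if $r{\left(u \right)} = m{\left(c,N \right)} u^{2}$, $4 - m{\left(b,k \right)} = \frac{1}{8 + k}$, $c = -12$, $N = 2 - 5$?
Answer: $\frac{\sqrt{1117995}}{5} \approx 211.47$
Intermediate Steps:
$N = -3$ ($N = 2 - 5 = -3$)
$m{\left(b,k \right)} = 4 - \frac{1}{8 + k}$
$r{\left(u \right)} = \frac{19 u^{2}}{5}$ ($r{\left(u \right)} = \frac{31 + 4 \left(-3\right)}{8 - 3} u^{2} = \frac{31 - 12}{5} u^{2} = \frac{1}{5} \cdot 19 u^{2} = \frac{19 u^{2}}{5}$)
$\sqrt{r{\left(-36 \right)} + 39795} = \sqrt{\frac{19 \left(-36\right)^{2}}{5} + 39795} = \sqrt{\frac{19}{5} \cdot 1296 + 39795} = \sqrt{\frac{24624}{5} + 39795} = \sqrt{\frac{223599}{5}} = \frac{\sqrt{1117995}}{5}$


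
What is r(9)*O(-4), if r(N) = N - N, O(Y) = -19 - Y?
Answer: 0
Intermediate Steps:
r(N) = 0
r(9)*O(-4) = 0*(-19 - 1*(-4)) = 0*(-19 + 4) = 0*(-15) = 0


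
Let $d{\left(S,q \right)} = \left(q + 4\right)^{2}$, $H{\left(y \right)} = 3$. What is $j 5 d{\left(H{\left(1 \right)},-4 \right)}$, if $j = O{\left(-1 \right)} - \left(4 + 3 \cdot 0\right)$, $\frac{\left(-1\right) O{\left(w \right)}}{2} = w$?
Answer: $0$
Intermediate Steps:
$O{\left(w \right)} = - 2 w$
$d{\left(S,q \right)} = \left(4 + q\right)^{2}$
$j = -2$ ($j = \left(-2\right) \left(-1\right) - \left(4 + 3 \cdot 0\right) = 2 - \left(4 + 0\right) = 2 - 4 = -2$)
$j 5 d{\left(H{\left(1 \right)},-4 \right)} = \left(-2\right) 5 \left(4 - 4\right)^{2} = - 10 \cdot 0^{2} = \left(-10\right) 0 = 0$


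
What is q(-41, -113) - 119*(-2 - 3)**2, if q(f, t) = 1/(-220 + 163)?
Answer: -169576/57 ≈ -2975.0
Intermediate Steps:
q(f, t) = -1/57 (q(f, t) = 1/(-57) = -1/57)
q(-41, -113) - 119*(-2 - 3)**2 = -1/57 - 119*(-2 - 3)**2 = -1/57 - 119*(-5)**2 = -1/57 - 119*25 = -1/57 - 2975 = -169576/57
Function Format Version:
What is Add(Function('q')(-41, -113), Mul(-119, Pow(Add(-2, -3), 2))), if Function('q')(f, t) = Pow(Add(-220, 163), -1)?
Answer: Rational(-169576, 57) ≈ -2975.0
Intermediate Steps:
Function('q')(f, t) = Rational(-1, 57) (Function('q')(f, t) = Pow(-57, -1) = Rational(-1, 57))
Add(Function('q')(-41, -113), Mul(-119, Pow(Add(-2, -3), 2))) = Add(Rational(-1, 57), Mul(-119, Pow(Add(-2, -3), 2))) = Add(Rational(-1, 57), Mul(-119, Pow(-5, 2))) = Add(Rational(-1, 57), Mul(-119, 25)) = Add(Rational(-1, 57), -2975) = Rational(-169576, 57)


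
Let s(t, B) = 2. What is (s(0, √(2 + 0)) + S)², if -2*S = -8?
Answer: 36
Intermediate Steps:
S = 4 (S = -½*(-8) = 4)
(s(0, √(2 + 0)) + S)² = (2 + 4)² = 6² = 36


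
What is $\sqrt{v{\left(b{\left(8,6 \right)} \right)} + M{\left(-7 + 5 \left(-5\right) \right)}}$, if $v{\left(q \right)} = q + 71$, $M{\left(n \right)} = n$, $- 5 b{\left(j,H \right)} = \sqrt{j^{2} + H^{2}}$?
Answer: $\sqrt{37} \approx 6.0828$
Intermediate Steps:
$b{\left(j,H \right)} = - \frac{\sqrt{H^{2} + j^{2}}}{5}$ ($b{\left(j,H \right)} = - \frac{\sqrt{j^{2} + H^{2}}}{5} = - \frac{\sqrt{H^{2} + j^{2}}}{5}$)
$v{\left(q \right)} = 71 + q$
$\sqrt{v{\left(b{\left(8,6 \right)} \right)} + M{\left(-7 + 5 \left(-5\right) \right)}} = \sqrt{\left(71 - \frac{\sqrt{6^{2} + 8^{2}}}{5}\right) + \left(-7 + 5 \left(-5\right)\right)} = \sqrt{\left(71 - \frac{\sqrt{36 + 64}}{5}\right) - 32} = \sqrt{\left(71 - \frac{\sqrt{100}}{5}\right) - 32} = \sqrt{\left(71 - 2\right) - 32} = \sqrt{69 - 32} = \sqrt{37}$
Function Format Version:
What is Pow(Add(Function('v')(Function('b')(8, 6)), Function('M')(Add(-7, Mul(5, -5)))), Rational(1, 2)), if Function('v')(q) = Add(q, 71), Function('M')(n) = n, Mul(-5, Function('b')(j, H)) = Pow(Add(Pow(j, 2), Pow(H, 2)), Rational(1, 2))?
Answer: Pow(37, Rational(1, 2)) ≈ 6.0828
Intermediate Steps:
Function('b')(j, H) = Mul(Rational(-1, 5), Pow(Add(Pow(H, 2), Pow(j, 2)), Rational(1, 2))) (Function('b')(j, H) = Mul(Rational(-1, 5), Pow(Add(Pow(j, 2), Pow(H, 2)), Rational(1, 2))) = Mul(Rational(-1, 5), Pow(Add(Pow(H, 2), Pow(j, 2)), Rational(1, 2))))
Function('v')(q) = Add(71, q)
Pow(Add(Function('v')(Function('b')(8, 6)), Function('M')(Add(-7, Mul(5, -5)))), Rational(1, 2)) = Pow(Add(Add(71, Mul(Rational(-1, 5), Pow(Add(Pow(6, 2), Pow(8, 2)), Rational(1, 2)))), Add(-7, Mul(5, -5))), Rational(1, 2)) = Pow(Add(Add(71, Mul(Rational(-1, 5), Pow(Add(36, 64), Rational(1, 2)))), Add(-7, -25)), Rational(1, 2)) = Pow(Add(Add(71, Mul(Rational(-1, 5), Pow(100, Rational(1, 2)))), -32), Rational(1, 2)) = Pow(Add(Add(71, Mul(Rational(-1, 5), 10)), -32), Rational(1, 2)) = Pow(Add(Add(71, -2), -32), Rational(1, 2)) = Pow(Add(69, -32), Rational(1, 2)) = Pow(37, Rational(1, 2))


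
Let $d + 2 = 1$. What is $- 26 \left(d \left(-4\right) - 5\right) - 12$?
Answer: $14$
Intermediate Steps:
$d = -1$ ($d = -2 + 1 = -1$)
$- 26 \left(d \left(-4\right) - 5\right) - 12 = - 26 \left(\left(-1\right) \left(-4\right) - 5\right) - 12 = - 26 \left(4 - 5\right) - 12 = \left(-26\right) \left(-1\right) - 12 = 26 - 12 = 14$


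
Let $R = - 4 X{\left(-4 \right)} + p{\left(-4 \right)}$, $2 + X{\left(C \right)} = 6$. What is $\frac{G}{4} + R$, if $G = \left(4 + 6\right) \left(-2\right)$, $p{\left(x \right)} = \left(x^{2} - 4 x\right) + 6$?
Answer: $17$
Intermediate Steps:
$X{\left(C \right)} = 4$ ($X{\left(C \right)} = -2 + 6 = 4$)
$p{\left(x \right)} = 6 + x^{2} - 4 x$
$G = -20$ ($G = 10 \left(-2\right) = -20$)
$R = 22$ ($R = \left(-4\right) 4 + \left(6 + \left(-4\right)^{2} - -16\right) = -16 + \left(6 + 16 + 16\right) = -16 + 38 = 22$)
$\frac{G}{4} + R = - \frac{20}{4} + 22 = \left(-20\right) \frac{1}{4} + 22 = -5 + 22 = 17$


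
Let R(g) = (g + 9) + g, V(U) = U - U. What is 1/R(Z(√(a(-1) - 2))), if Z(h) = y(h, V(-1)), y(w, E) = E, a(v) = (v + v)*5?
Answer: ⅑ ≈ 0.11111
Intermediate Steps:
V(U) = 0
a(v) = 10*v (a(v) = (2*v)*5 = 10*v)
Z(h) = 0
R(g) = 9 + 2*g (R(g) = (9 + g) + g = 9 + 2*g)
1/R(Z(√(a(-1) - 2))) = 1/(9 + 2*0) = 1/(9 + 0) = 1/9 = ⅑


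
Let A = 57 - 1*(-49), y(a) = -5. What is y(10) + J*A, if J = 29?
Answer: 3069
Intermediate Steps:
A = 106 (A = 57 + 49 = 106)
y(10) + J*A = -5 + 29*106 = -5 + 3074 = 3069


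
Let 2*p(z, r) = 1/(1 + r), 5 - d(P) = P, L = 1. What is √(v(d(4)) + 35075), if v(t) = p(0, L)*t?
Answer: 3*√15589/2 ≈ 187.28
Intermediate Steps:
d(P) = 5 - P
p(z, r) = 1/(2*(1 + r))
v(t) = t/4 (v(t) = (1/(2*(1 + 1)))*t = ((½)/2)*t = ((½)*(½))*t = t/4)
√(v(d(4)) + 35075) = √((5 - 1*4)/4 + 35075) = √((5 - 4)/4 + 35075) = √((¼)*1 + 35075) = √(¼ + 35075) = √(140301/4) = 3*√15589/2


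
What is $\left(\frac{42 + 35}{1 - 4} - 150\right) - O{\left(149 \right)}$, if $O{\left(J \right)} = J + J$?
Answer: $- \frac{1421}{3} \approx -473.67$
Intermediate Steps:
$O{\left(J \right)} = 2 J$
$\left(\frac{42 + 35}{1 - 4} - 150\right) - O{\left(149 \right)} = \left(\frac{42 + 35}{1 - 4} - 150\right) - 2 \cdot 149 = \left(\frac{77}{-3} - 150\right) - 298 = \left(77 \left(- \frac{1}{3}\right) - 150\right) - 298 = \left(- \frac{77}{3} - 150\right) - 298 = - \frac{527}{3} - 298 = - \frac{1421}{3}$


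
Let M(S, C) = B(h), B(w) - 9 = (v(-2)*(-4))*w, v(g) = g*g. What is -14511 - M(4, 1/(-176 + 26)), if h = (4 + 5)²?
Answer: -13224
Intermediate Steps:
v(g) = g²
h = 81 (h = 9² = 81)
B(w) = 9 - 16*w (B(w) = 9 + ((-2)²*(-4))*w = 9 + (4*(-4))*w = 9 - 16*w)
M(S, C) = -1287 (M(S, C) = 9 - 16*81 = 9 - 1296 = -1287)
-14511 - M(4, 1/(-176 + 26)) = -14511 - 1*(-1287) = -14511 + 1287 = -13224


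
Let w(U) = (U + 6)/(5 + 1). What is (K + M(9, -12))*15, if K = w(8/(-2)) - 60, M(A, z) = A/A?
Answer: -880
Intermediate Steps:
w(U) = 1 + U/6 (w(U) = (6 + U)/6 = (6 + U)*(1/6) = 1 + U/6)
M(A, z) = 1
K = -179/3 (K = (1 + (8/(-2))/6) - 60 = (1 + (8*(-1/2))/6) - 60 = (1 + (1/6)*(-4)) - 60 = (1 - 2/3) - 60 = 1/3 - 60 = -179/3 ≈ -59.667)
(K + M(9, -12))*15 = (-179/3 + 1)*15 = -176/3*15 = -880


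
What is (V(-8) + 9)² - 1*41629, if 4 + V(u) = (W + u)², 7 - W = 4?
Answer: -40729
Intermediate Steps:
W = 3 (W = 7 - 1*4 = 7 - 4 = 3)
V(u) = -4 + (3 + u)²
(V(-8) + 9)² - 1*41629 = ((-4 + (3 - 8)²) + 9)² - 1*41629 = ((-4 + (-5)²) + 9)² - 41629 = ((-4 + 25) + 9)² - 41629 = (21 + 9)² - 41629 = 30² - 41629 = 900 - 41629 = -40729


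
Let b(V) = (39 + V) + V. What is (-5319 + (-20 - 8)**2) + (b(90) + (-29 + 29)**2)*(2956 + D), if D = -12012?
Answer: -1987799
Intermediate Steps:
b(V) = 39 + 2*V
(-5319 + (-20 - 8)**2) + (b(90) + (-29 + 29)**2)*(2956 + D) = (-5319 + (-20 - 8)**2) + ((39 + 2*90) + (-29 + 29)**2)*(2956 - 12012) = (-5319 + (-28)**2) + ((39 + 180) + 0**2)*(-9056) = (-5319 + 784) + (219 + 0)*(-9056) = -4535 + 219*(-9056) = -4535 - 1983264 = -1987799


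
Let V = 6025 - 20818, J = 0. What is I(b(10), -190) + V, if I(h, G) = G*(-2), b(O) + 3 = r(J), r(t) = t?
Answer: -14413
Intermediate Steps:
V = -14793
b(O) = -3 (b(O) = -3 + 0 = -3)
I(h, G) = -2*G
I(b(10), -190) + V = -2*(-190) - 14793 = 380 - 14793 = -14413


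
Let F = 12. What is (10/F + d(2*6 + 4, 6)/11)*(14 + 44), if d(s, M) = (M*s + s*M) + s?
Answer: 37787/33 ≈ 1145.1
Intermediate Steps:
d(s, M) = s + 2*M*s (d(s, M) = (M*s + M*s) + s = 2*M*s + s = s + 2*M*s)
(10/F + d(2*6 + 4, 6)/11)*(14 + 44) = (10/12 + ((2*6 + 4)*(1 + 2*6))/11)*(14 + 44) = (10*(1/12) + ((12 + 4)*(1 + 12))*(1/11))*58 = (5/6 + (16*13)*(1/11))*58 = (5/6 + 208*(1/11))*58 = (5/6 + 208/11)*58 = (1303/66)*58 = 37787/33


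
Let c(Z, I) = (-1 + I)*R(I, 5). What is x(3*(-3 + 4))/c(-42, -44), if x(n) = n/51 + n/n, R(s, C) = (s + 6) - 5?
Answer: 2/3655 ≈ 0.00054720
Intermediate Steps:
R(s, C) = 1 + s (R(s, C) = (6 + s) - 5 = 1 + s)
x(n) = 1 + n/51 (x(n) = n*(1/51) + 1 = n/51 + 1 = 1 + n/51)
c(Z, I) = (1 + I)*(-1 + I) (c(Z, I) = (-1 + I)*(1 + I) = (1 + I)*(-1 + I))
x(3*(-3 + 4))/c(-42, -44) = (1 + (3*(-3 + 4))/51)/(-1 + (-44)**2) = (1 + (3*1)/51)/(-1 + 1936) = (1 + (1/51)*3)/1935 = (1 + 1/17)*(1/1935) = (18/17)*(1/1935) = 2/3655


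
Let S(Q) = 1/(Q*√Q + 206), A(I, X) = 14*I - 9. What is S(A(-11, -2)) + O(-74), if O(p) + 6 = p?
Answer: -349854434/4373183 + 163*I*√163/4373183 ≈ -80.0 + 0.00047586*I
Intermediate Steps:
A(I, X) = -9 + 14*I
O(p) = -6 + p
S(Q) = 1/(206 + Q^(3/2)) (S(Q) = 1/(Q^(3/2) + 206) = 1/(206 + Q^(3/2)))
S(A(-11, -2)) + O(-74) = 1/(206 + (-9 + 14*(-11))^(3/2)) + (-6 - 74) = 1/(206 + (-9 - 154)^(3/2)) - 80 = 1/(206 + (-163)^(3/2)) - 80 = 1/(206 - 163*I*√163) - 80 = -80 + 1/(206 - 163*I*√163)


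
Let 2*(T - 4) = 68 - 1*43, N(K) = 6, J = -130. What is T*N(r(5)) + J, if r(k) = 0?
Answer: -31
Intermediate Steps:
T = 33/2 (T = 4 + (68 - 1*43)/2 = 4 + (68 - 43)/2 = 4 + (½)*25 = 4 + 25/2 = 33/2 ≈ 16.500)
T*N(r(5)) + J = (33/2)*6 - 130 = 99 - 130 = -31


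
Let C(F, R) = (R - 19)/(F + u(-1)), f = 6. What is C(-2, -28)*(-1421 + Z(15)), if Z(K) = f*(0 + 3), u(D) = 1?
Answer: -65941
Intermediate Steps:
Z(K) = 18 (Z(K) = 6*(0 + 3) = 6*3 = 18)
C(F, R) = (-19 + R)/(1 + F) (C(F, R) = (R - 19)/(F + 1) = (-19 + R)/(1 + F))
C(-2, -28)*(-1421 + Z(15)) = ((-19 - 28)/(1 - 2))*(-1421 + 18) = (-47/(-1))*(-1403) = -1*(-47)*(-1403) = 47*(-1403) = -65941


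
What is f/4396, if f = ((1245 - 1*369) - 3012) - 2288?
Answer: -158/157 ≈ -1.0064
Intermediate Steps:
f = -4424 (f = ((1245 - 369) - 3012) - 2288 = (876 - 3012) - 2288 = -2136 - 2288 = -4424)
f/4396 = -4424/4396 = -4424*1/4396 = -158/157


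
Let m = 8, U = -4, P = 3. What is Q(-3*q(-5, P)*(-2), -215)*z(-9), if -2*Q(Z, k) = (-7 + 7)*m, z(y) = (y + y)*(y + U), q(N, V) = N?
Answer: 0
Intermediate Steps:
z(y) = 2*y*(-4 + y) (z(y) = (y + y)*(y - 4) = (2*y)*(-4 + y) = 2*y*(-4 + y))
Q(Z, k) = 0 (Q(Z, k) = -(-7 + 7)*8/2 = -0*8 = -1/2*0 = 0)
Q(-3*q(-5, P)*(-2), -215)*z(-9) = 0*(2*(-9)*(-4 - 9)) = 0*(2*(-9)*(-13)) = 0*234 = 0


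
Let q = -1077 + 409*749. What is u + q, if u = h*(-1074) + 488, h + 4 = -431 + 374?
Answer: 371266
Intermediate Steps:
h = -61 (h = -4 + (-431 + 374) = -4 - 57 = -61)
u = 66002 (u = -61*(-1074) + 488 = 65514 + 488 = 66002)
q = 305264 (q = -1077 + 306341 = 305264)
u + q = 66002 + 305264 = 371266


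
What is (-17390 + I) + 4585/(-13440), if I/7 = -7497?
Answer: -26829827/384 ≈ -69869.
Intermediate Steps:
I = -52479 (I = 7*(-7497) = -52479)
(-17390 + I) + 4585/(-13440) = (-17390 - 52479) + 4585/(-13440) = -69869 + 4585*(-1/13440) = -69869 - 131/384 = -26829827/384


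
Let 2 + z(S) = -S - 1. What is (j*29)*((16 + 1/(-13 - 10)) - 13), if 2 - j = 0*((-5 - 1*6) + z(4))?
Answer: 3944/23 ≈ 171.48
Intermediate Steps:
z(S) = -3 - S (z(S) = -2 + (-S - 1) = -2 + (-1 - S) = -3 - S)
j = 2 (j = 2 - 0*((-5 - 1*6) + (-3 - 1*4)) = 2 - 0*((-5 - 6) + (-3 - 4)) = 2 - 0*(-11 - 7) = 2 - 0*(-18) = 2 - 1*0 = 2 + 0 = 2)
(j*29)*((16 + 1/(-13 - 10)) - 13) = (2*29)*((16 + 1/(-13 - 10)) - 13) = 58*((16 + 1/(-23)) - 13) = 58*((16 - 1/23) - 13) = 58*(367/23 - 13) = 58*(68/23) = 3944/23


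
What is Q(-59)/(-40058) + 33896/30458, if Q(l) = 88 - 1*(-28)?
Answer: 338568210/305021641 ≈ 1.1100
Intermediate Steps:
Q(l) = 116 (Q(l) = 88 + 28 = 116)
Q(-59)/(-40058) + 33896/30458 = 116/(-40058) + 33896/30458 = 116*(-1/40058) + 33896*(1/30458) = -58/20029 + 16948/15229 = 338568210/305021641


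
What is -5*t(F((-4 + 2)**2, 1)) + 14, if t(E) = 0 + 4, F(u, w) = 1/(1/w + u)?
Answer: -6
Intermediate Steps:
F(u, w) = 1/(u + 1/w)
t(E) = 4
-5*t(F((-4 + 2)**2, 1)) + 14 = -5*4 + 14 = -20 + 14 = -6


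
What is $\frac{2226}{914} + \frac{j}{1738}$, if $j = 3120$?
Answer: $\frac{1680117}{397133} \approx 4.2306$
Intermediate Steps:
$\frac{2226}{914} + \frac{j}{1738} = \frac{2226}{914} + \frac{3120}{1738} = 2226 \cdot \frac{1}{914} + 3120 \cdot \frac{1}{1738} = \frac{1113}{457} + \frac{1560}{869} = \frac{1680117}{397133}$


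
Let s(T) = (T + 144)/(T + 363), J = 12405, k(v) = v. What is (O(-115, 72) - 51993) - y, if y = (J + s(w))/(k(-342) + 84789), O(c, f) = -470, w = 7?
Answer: -1639231485571/31245390 ≈ -52463.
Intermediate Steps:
s(T) = (144 + T)/(363 + T)
y = 4590001/31245390 (y = (12405 + (144 + 7)/(363 + 7))/(-342 + 84789) = (12405 + 151/370)/84447 = (12405 + (1/370)*151)*(1/84447) = (12405 + 151/370)*(1/84447) = (4590001/370)*(1/84447) = 4590001/31245390 ≈ 0.14690)
(O(-115, 72) - 51993) - y = (-470 - 51993) - 1*4590001/31245390 = -52463 - 4590001/31245390 = -1639231485571/31245390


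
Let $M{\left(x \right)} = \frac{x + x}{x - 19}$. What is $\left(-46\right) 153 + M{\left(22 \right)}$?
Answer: $- \frac{21070}{3} \approx -7023.3$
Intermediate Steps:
$M{\left(x \right)} = \frac{2 x}{-19 + x}$
$\left(-46\right) 153 + M{\left(22 \right)} = \left(-46\right) 153 + 2 \cdot 22 \frac{1}{-19 + 22} = -7038 + 2 \cdot 22 \cdot \frac{1}{3} = -7038 + \frac{44}{3} = - \frac{21070}{3}$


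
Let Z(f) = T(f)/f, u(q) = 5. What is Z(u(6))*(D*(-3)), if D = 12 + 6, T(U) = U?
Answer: -54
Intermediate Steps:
D = 18
Z(f) = 1 (Z(f) = f/f = 1)
Z(u(6))*(D*(-3)) = 1*(18*(-3)) = 1*(-54) = -54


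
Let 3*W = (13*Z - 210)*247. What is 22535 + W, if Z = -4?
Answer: 2891/3 ≈ 963.67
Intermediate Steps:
W = -64714/3 (W = ((13*(-4) - 210)*247)/3 = ((-52 - 210)*247)/3 = (-262*247)/3 = (1/3)*(-64714) = -64714/3 ≈ -21571.)
22535 + W = 22535 - 64714/3 = 2891/3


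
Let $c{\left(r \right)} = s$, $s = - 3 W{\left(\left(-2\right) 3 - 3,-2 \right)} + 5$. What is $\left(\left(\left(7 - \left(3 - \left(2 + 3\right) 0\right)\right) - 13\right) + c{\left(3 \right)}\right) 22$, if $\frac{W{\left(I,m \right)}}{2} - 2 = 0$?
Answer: $-352$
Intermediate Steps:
$W{\left(I,m \right)} = 4$ ($W{\left(I,m \right)} = 4 + 2 \cdot 0 = 4 + 0 = 4$)
$s = -7$ ($s = \left(-3\right) 4 + 5 = -12 + 5 = -7$)
$c{\left(r \right)} = -7$
$\left(\left(\left(7 - \left(3 - \left(2 + 3\right) 0\right)\right) - 13\right) + c{\left(3 \right)}\right) 22 = \left(\left(\left(7 - \left(3 - \left(2 + 3\right) 0\right)\right) - 13\right) - 7\right) 22 = \left(\left(\left(7 + \left(-3 + 5 \cdot 0\right)\right) - 13\right) - 7\right) 22 = \left(\left(\left(7 + \left(-3 + 0\right)\right) - 13\right) - 7\right) 22 = \left(\left(\left(7 - 3\right) - 13\right) - 7\right) 22 = \left(\left(4 - 13\right) - 7\right) 22 = \left(-9 - 7\right) 22 = \left(-16\right) 22 = -352$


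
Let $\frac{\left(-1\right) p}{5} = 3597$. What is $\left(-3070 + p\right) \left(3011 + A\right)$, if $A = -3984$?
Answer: $20486515$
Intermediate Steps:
$p = -17985$ ($p = \left(-5\right) 3597 = -17985$)
$\left(-3070 + p\right) \left(3011 + A\right) = \left(-3070 - 17985\right) \left(3011 - 3984\right) = \left(-21055\right) \left(-973\right) = 20486515$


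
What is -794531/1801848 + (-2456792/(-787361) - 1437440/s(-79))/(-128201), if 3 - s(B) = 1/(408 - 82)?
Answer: 586452759266808500981/177696153863194115256 ≈ 3.3003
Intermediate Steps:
s(B) = 977/326 (s(B) = 3 - 1/(408 - 82) = 3 - 1/326 = 977/326)
-794531/1801848 + (-2456792/(-787361) - 1437440/s(-79))/(-128201) = -794531/1801848 + (-2456792/(-787361) - 1437440/977/326)/(-128201) = -794531*1/1801848 + (-2456792*(-1/787361) - 1437440*326/977)*(-1/128201) = -794531/1801848 + (2456792/787361 - 468605440/977)*(-1/128201) = -794531/1801848 - 368959247558056/769251697*(-1/128201) = -794531/1801848 + 368959247558056/98618836807097 = 586452759266808500981/177696153863194115256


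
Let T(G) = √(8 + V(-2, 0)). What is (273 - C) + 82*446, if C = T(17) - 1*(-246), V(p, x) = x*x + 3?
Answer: 36599 - √11 ≈ 36596.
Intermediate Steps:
V(p, x) = 3 + x² (V(p, x) = x² + 3 = 3 + x²)
T(G) = √11 (T(G) = √(8 + (3 + 0²)) = √(8 + (3 + 0)) = √(8 + 3) = √11)
C = 246 + √11 (C = √11 - 1*(-246) = √11 + 246 = 246 + √11 ≈ 249.32)
(273 - C) + 82*446 = (273 - (246 + √11)) + 82*446 = (273 + (-246 - √11)) + 36572 = (27 - √11) + 36572 = 36599 - √11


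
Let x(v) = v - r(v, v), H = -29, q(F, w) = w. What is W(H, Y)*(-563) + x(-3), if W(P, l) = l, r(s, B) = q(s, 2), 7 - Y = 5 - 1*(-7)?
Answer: 2810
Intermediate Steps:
Y = -5 (Y = 7 - (5 - 1*(-7)) = 7 - (5 + 7) = 7 - 1*12 = 7 - 12 = -5)
r(s, B) = 2
x(v) = -2 + v (x(v) = v - 1*2 = v - 2 = -2 + v)
W(H, Y)*(-563) + x(-3) = -5*(-563) + (-2 - 3) = 2815 - 5 = 2810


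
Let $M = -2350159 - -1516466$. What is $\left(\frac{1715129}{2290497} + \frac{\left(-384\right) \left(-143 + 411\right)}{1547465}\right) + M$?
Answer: $- \frac{2954992357235487044}{3544463940105} \approx -8.3369 \cdot 10^{5}$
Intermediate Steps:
$M = -833693$ ($M = -2350159 + 1516466 = -833693$)
$\left(\frac{1715129}{2290497} + \frac{\left(-384\right) \left(-143 + 411\right)}{1547465}\right) + M = \left(\frac{1715129}{2290497} + \frac{\left(-384\right) \left(-143 + 411\right)}{1547465}\right) - 833693 = \left(1715129 \cdot \frac{1}{2290497} + \left(-384\right) 268 \cdot \frac{1}{1547465}\right) - 833693 = \left(\frac{1715129}{2290497} - \frac{102912}{1547465}\right) - 833693 = \frac{2418382470721}{3544463940105} - 833693 = - \frac{2954992357235487044}{3544463940105}$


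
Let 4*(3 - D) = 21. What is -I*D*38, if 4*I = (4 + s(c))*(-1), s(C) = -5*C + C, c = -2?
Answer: -513/2 ≈ -256.50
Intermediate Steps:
s(C) = -4*C
D = -9/4 (D = 3 - ¼*21 = 3 - 21/4 = -9/4 ≈ -2.2500)
I = -3 (I = ((4 - 4*(-2))*(-1))/4 = ((4 + 8)*(-1))/4 = (12*(-1))/4 = (¼)*(-12) = -3)
-I*D*38 = -(-3*(-9/4))*38 = -27*38/4 = -1*513/2 = -513/2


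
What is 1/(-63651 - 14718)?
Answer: -1/78369 ≈ -1.2760e-5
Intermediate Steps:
1/(-63651 - 14718) = 1/(-78369) = -1/78369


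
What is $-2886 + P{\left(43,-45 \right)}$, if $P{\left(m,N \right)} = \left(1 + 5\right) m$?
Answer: $-2628$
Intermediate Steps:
$P{\left(m,N \right)} = 6 m$
$-2886 + P{\left(43,-45 \right)} = -2886 + 6 \cdot 43 = -2886 + 258 = -2628$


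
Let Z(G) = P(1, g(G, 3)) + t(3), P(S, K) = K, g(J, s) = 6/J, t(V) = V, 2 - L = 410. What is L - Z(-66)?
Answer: -4520/11 ≈ -410.91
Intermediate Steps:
L = -408 (L = 2 - 1*410 = 2 - 410 = -408)
Z(G) = 3 + 6/G (Z(G) = 6/G + 3 = 3 + 6/G)
L - Z(-66) = -408 - (3 + 6/(-66)) = -408 - (3 + 6*(-1/66)) = -408 - (3 - 1/11) = -408 - 1*32/11 = -408 - 32/11 = -4520/11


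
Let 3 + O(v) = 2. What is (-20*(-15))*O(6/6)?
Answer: -300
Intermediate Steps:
O(v) = -1 (O(v) = -3 + 2 = -1)
(-20*(-15))*O(6/6) = -20*(-15)*(-1) = 300*(-1) = -300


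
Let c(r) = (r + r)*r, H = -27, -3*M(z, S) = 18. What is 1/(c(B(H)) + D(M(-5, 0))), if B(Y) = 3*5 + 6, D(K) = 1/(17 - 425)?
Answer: 408/359855 ≈ 0.0011338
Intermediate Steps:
M(z, S) = -6 (M(z, S) = -⅓*18 = -6)
D(K) = -1/408 (D(K) = 1/(-408) = -1/408)
B(Y) = 21 (B(Y) = 15 + 6 = 21)
c(r) = 2*r² (c(r) = (2*r)*r = 2*r²)
1/(c(B(H)) + D(M(-5, 0))) = 1/(2*21² - 1/408) = 1/(2*441 - 1/408) = 1/(882 - 1/408) = 1/(359855/408) = 408/359855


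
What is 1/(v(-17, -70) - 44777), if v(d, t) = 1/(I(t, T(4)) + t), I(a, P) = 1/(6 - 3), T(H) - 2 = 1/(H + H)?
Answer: -209/9358396 ≈ -2.2333e-5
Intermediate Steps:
T(H) = 2 + 1/(2*H) (T(H) = 2 + 1/(H + H) = 2 + 1/(2*H))
I(a, P) = 1/3
v(d, t) = 1/(1/3 + t)
1/(v(-17, -70) - 44777) = 1/(3/(1 + 3*(-70)) - 44777) = 1/(3/(1 - 210) - 44777) = 1/(3/(-209) - 44777) = 1/(3*(-1/209) - 44777) = 1/(-3/209 - 44777) = 1/(-9358396/209) = -209/9358396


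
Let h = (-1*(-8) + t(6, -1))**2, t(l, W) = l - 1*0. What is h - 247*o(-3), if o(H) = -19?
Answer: 4889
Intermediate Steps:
t(l, W) = l (t(l, W) = l + 0 = l)
h = 196 (h = (-1*(-8) + 6)**2 = (8 + 6)**2 = 14**2 = 196)
h - 247*o(-3) = 196 - 247*(-19) = 196 + 4693 = 4889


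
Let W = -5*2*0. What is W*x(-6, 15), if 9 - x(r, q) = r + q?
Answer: 0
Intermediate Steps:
x(r, q) = 9 - q - r (x(r, q) = 9 - (r + q) = 9 - (q + r) = 9 + (-q - r) = 9 - q - r)
W = 0 (W = -10*0 = 0)
W*x(-6, 15) = 0*(9 - 1*15 - 1*(-6)) = 0*(9 - 15 + 6) = 0*0 = 0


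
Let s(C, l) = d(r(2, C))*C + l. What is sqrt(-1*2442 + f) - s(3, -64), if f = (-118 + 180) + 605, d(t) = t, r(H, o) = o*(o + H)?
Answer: 19 + 5*I*sqrt(71) ≈ 19.0 + 42.131*I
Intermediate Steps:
r(H, o) = o*(H + o)
f = 667 (f = 62 + 605 = 667)
s(C, l) = l + C**2*(2 + C) (s(C, l) = (C*(2 + C))*C + l = C**2*(2 + C) + l = l + C**2*(2 + C))
sqrt(-1*2442 + f) - s(3, -64) = sqrt(-1*2442 + 667) - (-64 + 3**2*(2 + 3)) = sqrt(-2442 + 667) - (-64 + 9*5) = sqrt(-1775) - (-64 + 45) = 5*I*sqrt(71) - 1*(-19) = 5*I*sqrt(71) + 19 = 19 + 5*I*sqrt(71)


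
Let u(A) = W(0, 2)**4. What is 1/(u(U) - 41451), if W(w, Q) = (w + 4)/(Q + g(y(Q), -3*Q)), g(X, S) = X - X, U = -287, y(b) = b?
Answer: -1/41435 ≈ -2.4134e-5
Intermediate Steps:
g(X, S) = 0
W(w, Q) = (4 + w)/Q (W(w, Q) = (w + 4)/(Q + 0) = (4 + w)/Q)
u(A) = 16 (u(A) = ((4 + 0)/2)**4 = ((1/2)*4)**4 = 2**4 = 16)
1/(u(U) - 41451) = 1/(16 - 41451) = 1/(-41435) = -1/41435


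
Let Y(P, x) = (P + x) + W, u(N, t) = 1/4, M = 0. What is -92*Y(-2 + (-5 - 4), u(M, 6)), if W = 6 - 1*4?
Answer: 805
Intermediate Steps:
u(N, t) = 1/4
W = 2 (W = 6 - 4 = 2)
Y(P, x) = 2 + P + x (Y(P, x) = (P + x) + 2 = 2 + P + x)
-92*Y(-2 + (-5 - 4), u(M, 6)) = -92*(2 + (-2 + (-5 - 4)) + 1/4) = -92*(2 + (-2 - 9) + 1/4) = -92*(2 - 11 + 1/4) = -92*(-35/4) = 805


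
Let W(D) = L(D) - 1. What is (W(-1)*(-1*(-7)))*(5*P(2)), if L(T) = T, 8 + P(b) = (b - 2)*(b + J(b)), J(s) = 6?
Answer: 560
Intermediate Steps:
P(b) = -8 + (-2 + b)*(6 + b) (P(b) = -8 + (b - 2)*(b + 6) = -8 + (-2 + b)*(6 + b))
W(D) = -1 + D (W(D) = D - 1 = -1 + D)
(W(-1)*(-1*(-7)))*(5*P(2)) = ((-1 - 1)*(-1*(-7)))*(5*(-20 + 2² + 4*2)) = (-2*7)*(5*(-20 + 4 + 8)) = -70*(-8) = -14*(-40) = 560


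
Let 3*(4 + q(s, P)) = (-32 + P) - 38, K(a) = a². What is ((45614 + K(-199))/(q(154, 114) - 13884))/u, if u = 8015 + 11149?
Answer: -17043/53173712 ≈ -0.00032052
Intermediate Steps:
q(s, P) = -82/3 + P/3 (q(s, P) = -4 + ((-32 + P) - 38)/3 = -4 + (-70 + P)/3 = -4 + (-70/3 + P/3) = -82/3 + P/3)
u = 19164
((45614 + K(-199))/(q(154, 114) - 13884))/u = ((45614 + (-199)²)/((-82/3 + (⅓)*114) - 13884))/19164 = ((45614 + 39601)/((-82/3 + 38) - 13884))*(1/19164) = (85215/(32/3 - 13884))*(1/19164) = (85215/(-41620/3))*(1/19164) = (85215*(-3/41620))*(1/19164) = -51129/8324*1/19164 = -17043/53173712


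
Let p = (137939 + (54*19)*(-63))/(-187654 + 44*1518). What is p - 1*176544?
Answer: -21337534229/120862 ≈ -1.7654e+5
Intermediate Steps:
p = -73301/120862 (p = (137939 + 1026*(-63))/(-187654 + 66792) = (137939 - 64638)/(-120862) = 73301*(-1/120862) = -73301/120862 ≈ -0.60649)
p - 1*176544 = -73301/120862 - 1*176544 = -73301/120862 - 176544 = -21337534229/120862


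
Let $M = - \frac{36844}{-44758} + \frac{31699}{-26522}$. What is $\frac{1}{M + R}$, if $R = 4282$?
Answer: $\frac{593535838}{2541299654679} \approx 0.00023356$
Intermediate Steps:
$M = - \frac{220803637}{593535838}$ ($M = \left(-36844\right) \left(- \frac{1}{44758}\right) + 31699 \left(- \frac{1}{26522}\right) = \frac{18422}{22379} - \frac{31699}{26522} = - \frac{220803637}{593535838} \approx -0.37201$)
$\frac{1}{M + R} = \frac{1}{- \frac{220803637}{593535838} + 4282} = \frac{1}{\frac{2541299654679}{593535838}} = \frac{593535838}{2541299654679}$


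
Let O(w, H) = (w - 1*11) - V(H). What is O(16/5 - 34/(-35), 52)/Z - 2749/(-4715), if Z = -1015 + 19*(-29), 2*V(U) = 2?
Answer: 3039292/5168583 ≈ 0.58803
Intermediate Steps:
V(U) = 1 (V(U) = (½)*2 = 1)
O(w, H) = -12 + w (O(w, H) = (w - 1*11) - 1*1 = (w - 11) - 1 = (-11 + w) - 1 = -12 + w)
Z = -1566 (Z = -1015 - 551 = -1566)
O(16/5 - 34/(-35), 52)/Z - 2749/(-4715) = (-12 + (16/5 - 34/(-35)))/(-1566) - 2749/(-4715) = (-12 + (16*(⅕) - 34*(-1/35)))*(-1/1566) - 2749*(-1/4715) = (-12 + (16/5 + 34/35))*(-1/1566) + 2749/4715 = (-12 + 146/35)*(-1/1566) + 2749/4715 = -274/35*(-1/1566) + 2749/4715 = 137/27405 + 2749/4715 = 3039292/5168583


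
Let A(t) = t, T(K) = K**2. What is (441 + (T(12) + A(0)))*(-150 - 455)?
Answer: -353925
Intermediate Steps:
(441 + (T(12) + A(0)))*(-150 - 455) = (441 + (12**2 + 0))*(-150 - 455) = (441 + (144 + 0))*(-605) = (441 + 144)*(-605) = 585*(-605) = -353925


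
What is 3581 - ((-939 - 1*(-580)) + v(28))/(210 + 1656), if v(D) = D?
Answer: 6682477/1866 ≈ 3581.2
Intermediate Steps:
3581 - ((-939 - 1*(-580)) + v(28))/(210 + 1656) = 3581 - ((-939 - 1*(-580)) + 28)/(210 + 1656) = 3581 - ((-939 + 580) + 28)/1866 = 3581 - (-359 + 28)/1866 = 3581 - (-331)/1866 = 3581 - 1*(-331/1866) = 3581 + 331/1866 = 6682477/1866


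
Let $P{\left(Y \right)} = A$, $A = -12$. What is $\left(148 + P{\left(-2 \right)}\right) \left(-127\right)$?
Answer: $-17272$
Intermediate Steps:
$P{\left(Y \right)} = -12$
$\left(148 + P{\left(-2 \right)}\right) \left(-127\right) = \left(148 - 12\right) \left(-127\right) = 136 \left(-127\right) = -17272$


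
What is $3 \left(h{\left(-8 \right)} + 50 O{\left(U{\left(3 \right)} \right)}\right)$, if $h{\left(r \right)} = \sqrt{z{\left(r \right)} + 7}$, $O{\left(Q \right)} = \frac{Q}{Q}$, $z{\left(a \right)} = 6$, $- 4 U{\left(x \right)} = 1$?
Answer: $150 + 3 \sqrt{13} \approx 160.82$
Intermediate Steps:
$U{\left(x \right)} = - \frac{1}{4}$ ($U{\left(x \right)} = \left(- \frac{1}{4}\right) 1 = - \frac{1}{4}$)
$O{\left(Q \right)} = 1$
$h{\left(r \right)} = \sqrt{13}$ ($h{\left(r \right)} = \sqrt{6 + 7} = \sqrt{13}$)
$3 \left(h{\left(-8 \right)} + 50 O{\left(U{\left(3 \right)} \right)}\right) = 3 \left(\sqrt{13} + 50 \cdot 1\right) = 3 \left(\sqrt{13} + 50\right) = 3 \left(50 + \sqrt{13}\right) = 150 + 3 \sqrt{13}$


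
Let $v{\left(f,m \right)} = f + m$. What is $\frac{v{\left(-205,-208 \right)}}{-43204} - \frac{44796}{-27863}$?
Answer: $\frac{278124829}{171970436} \approx 1.6173$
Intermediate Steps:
$\frac{v{\left(-205,-208 \right)}}{-43204} - \frac{44796}{-27863} = \frac{-205 - 208}{-43204} - \frac{44796}{-27863} = \left(-413\right) \left(- \frac{1}{43204}\right) - - \frac{44796}{27863} = \frac{59}{6172} + \frac{44796}{27863} = \frac{278124829}{171970436}$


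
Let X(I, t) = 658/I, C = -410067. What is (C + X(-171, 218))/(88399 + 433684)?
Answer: -70122115/89276193 ≈ -0.78545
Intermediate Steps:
(C + X(-171, 218))/(88399 + 433684) = (-410067 + 658/(-171))/(88399 + 433684) = (-410067 + 658*(-1/171))/522083 = (-410067 - 658/171)*(1/522083) = -70122115/171*1/522083 = -70122115/89276193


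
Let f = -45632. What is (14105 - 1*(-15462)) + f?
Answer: -16065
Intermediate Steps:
(14105 - 1*(-15462)) + f = (14105 - 1*(-15462)) - 45632 = (14105 + 15462) - 45632 = 29567 - 45632 = -16065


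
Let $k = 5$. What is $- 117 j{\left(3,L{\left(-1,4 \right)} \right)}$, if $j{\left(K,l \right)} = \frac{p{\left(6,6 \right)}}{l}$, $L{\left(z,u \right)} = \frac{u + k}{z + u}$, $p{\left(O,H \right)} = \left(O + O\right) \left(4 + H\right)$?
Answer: $-4680$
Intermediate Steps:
$p{\left(O,H \right)} = 2 O \left(4 + H\right)$
$L{\left(z,u \right)} = \frac{5 + u}{u + z}$ ($L{\left(z,u \right)} = \frac{u + 5}{z + u} = \frac{5 + u}{u + z}$)
$j{\left(K,l \right)} = \frac{120}{l}$ ($j{\left(K,l \right)} = \frac{2 \cdot 6 \left(4 + 6\right)}{l} = \frac{2 \cdot 6 \cdot 10}{l} = \frac{120}{l}$)
$- 117 j{\left(3,L{\left(-1,4 \right)} \right)} = - 117 \frac{120}{\frac{1}{4 - 1} \left(5 + 4\right)} = - 117 \frac{120}{\frac{1}{3} \cdot 9} = - 117 \cdot \frac{120}{3} = - 117 \cdot 120 \cdot \frac{1}{3} = \left(-117\right) 40 = -4680$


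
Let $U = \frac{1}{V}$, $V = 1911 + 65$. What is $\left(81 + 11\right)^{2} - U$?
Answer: $\frac{16724863}{1976} \approx 8464.0$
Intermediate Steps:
$V = 1976$
$U = \frac{1}{1976} \approx 0.00050607$
$\left(81 + 11\right)^{2} - U = \left(81 + 11\right)^{2} - \frac{1}{1976} = 92^{2} - \frac{1}{1976} = 8464 - \frac{1}{1976} = \frac{16724863}{1976}$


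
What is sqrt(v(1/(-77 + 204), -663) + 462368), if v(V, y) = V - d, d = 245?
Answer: sqrt(7453581994)/127 ≈ 679.80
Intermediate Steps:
v(V, y) = -245 + V (v(V, y) = V - 1*245 = V - 245 = -245 + V)
sqrt(v(1/(-77 + 204), -663) + 462368) = sqrt((-245 + 1/(-77 + 204)) + 462368) = sqrt((-245 + 1/127) + 462368) = sqrt(-31114/127 + 462368) = sqrt(58689622/127) = sqrt(7453581994)/127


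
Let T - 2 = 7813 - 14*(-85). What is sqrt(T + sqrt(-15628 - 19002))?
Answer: sqrt(9005 + I*sqrt(34630)) ≈ 94.9 + 0.9805*I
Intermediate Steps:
T = 9005 (T = 2 + (7813 - 14*(-85)) = 2 + (7813 + 1190) = 2 + 9003 = 9005)
sqrt(T + sqrt(-15628 - 19002)) = sqrt(9005 + sqrt(-15628 - 19002)) = sqrt(9005 + sqrt(-34630)) = sqrt(9005 + I*sqrt(34630))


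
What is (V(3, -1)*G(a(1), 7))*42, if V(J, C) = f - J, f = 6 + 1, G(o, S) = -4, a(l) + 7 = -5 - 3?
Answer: -672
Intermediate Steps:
a(l) = -15 (a(l) = -7 + (-5 - 3) = -7 - 8 = -15)
f = 7
V(J, C) = 7 - J
(V(3, -1)*G(a(1), 7))*42 = ((7 - 1*3)*(-4))*42 = ((7 - 3)*(-4))*42 = (4*(-4))*42 = -16*42 = -672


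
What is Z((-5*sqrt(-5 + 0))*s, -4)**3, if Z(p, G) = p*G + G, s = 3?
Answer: 215936 - 1077120*I*sqrt(5) ≈ 2.1594e+5 - 2.4085e+6*I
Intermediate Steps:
Z(p, G) = G + G*p (Z(p, G) = G*p + G = G + G*p)
Z((-5*sqrt(-5 + 0))*s, -4)**3 = (-4*(1 - 5*sqrt(-5 + 0)*3))**3 = (-4*(1 - 5*I*sqrt(5)*3))**3 = (-4*(1 - 15*I*sqrt(5)))**3 = (-4 + 60*I*sqrt(5))**3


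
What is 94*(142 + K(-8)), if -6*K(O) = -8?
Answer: 40420/3 ≈ 13473.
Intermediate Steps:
K(O) = 4/3 (K(O) = -⅙*(-8) = 4/3)
94*(142 + K(-8)) = 94*(142 + 4/3) = 94*(430/3) = 40420/3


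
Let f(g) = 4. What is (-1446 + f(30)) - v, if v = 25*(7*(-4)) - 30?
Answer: -712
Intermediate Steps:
v = -730 (v = 25*(-28) - 30 = -700 - 30 = -730)
(-1446 + f(30)) - v = (-1446 + 4) - 1*(-730) = -1442 + 730 = -712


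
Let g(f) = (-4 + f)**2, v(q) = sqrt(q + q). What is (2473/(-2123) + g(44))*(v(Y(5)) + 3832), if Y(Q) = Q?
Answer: 13007061064/2123 + 3394327*sqrt(10)/2123 ≈ 6.1318e+6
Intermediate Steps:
v(q) = sqrt(2)*sqrt(q) (v(q) = sqrt(2*q) = sqrt(2)*sqrt(q))
(2473/(-2123) + g(44))*(v(Y(5)) + 3832) = (2473/(-2123) + (-4 + 44)**2)*(sqrt(2)*sqrt(5) + 3832) = (2473*(-1/2123) + 40**2)*(sqrt(10) + 3832) = (-2473/2123 + 1600)*(3832 + sqrt(10)) = 3394327*(3832 + sqrt(10))/2123 = 13007061064/2123 + 3394327*sqrt(10)/2123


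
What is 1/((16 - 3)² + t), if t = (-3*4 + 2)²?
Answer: 1/269 ≈ 0.0037175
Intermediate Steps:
t = 100 (t = (-12 + 2)² = (-10)² = 100)
1/((16 - 3)² + t) = 1/((16 - 3)² + 100) = 1/(13² + 100) = 1/(169 + 100) = 1/269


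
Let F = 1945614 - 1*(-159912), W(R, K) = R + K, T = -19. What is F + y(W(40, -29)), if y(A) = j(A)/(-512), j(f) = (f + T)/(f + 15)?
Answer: 3503595265/1664 ≈ 2.1055e+6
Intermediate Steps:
W(R, K) = K + R
F = 2105526 (F = 1945614 + 159912 = 2105526)
j(f) = (-19 + f)/(15 + f) (j(f) = (f - 19)/(f + 15) = (-19 + f)/(15 + f))
y(A) = -(-19 + A)/(512*(15 + A)) (y(A) = ((-19 + A)/(15 + A))/(-512) = ((-19 + A)/(15 + A))*(-1/512) = -(-19 + A)/(512*(15 + A)))
F + y(W(40, -29)) = 2105526 + (19 - (-29 + 40))/(512*(15 + (-29 + 40))) = 2105526 + (19 - 1*11)/(512*(15 + 11)) = 2105526 + (1/512)*(19 - 11)/26 = 2105526 + (1/512)*(1/26)*8 = 2105526 + 1/1664 = 3503595265/1664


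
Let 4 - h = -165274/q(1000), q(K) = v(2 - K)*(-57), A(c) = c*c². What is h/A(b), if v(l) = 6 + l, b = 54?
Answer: 195725/4451822208 ≈ 4.3965e-5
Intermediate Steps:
A(c) = c³
q(K) = -456 + 57*K (q(K) = (6 + (2 - K))*(-57) = (8 - K)*(-57) = -456 + 57*K)
h = 195725/28272 (h = 4 - (-165274)/(-456 + 57*1000) = 4 - (-165274)/(-456 + 57000) = 4 - (-165274)/56544 = 4 - 1*(-82637/28272) = 4 + 82637/28272 = 195725/28272 ≈ 6.9229)
h/A(b) = 195725/(28272*(54³)) = (195725/28272)/157464 = (195725/28272)*(1/157464) = 195725/4451822208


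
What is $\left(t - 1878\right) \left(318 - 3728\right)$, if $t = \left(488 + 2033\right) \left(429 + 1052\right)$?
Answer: $-12725175430$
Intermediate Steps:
$t = 3733601$ ($t = 2521 \cdot 1481 = 3733601$)
$\left(t - 1878\right) \left(318 - 3728\right) = \left(3733601 - 1878\right) \left(318 - 3728\right) = 3731723 \left(-3410\right) = -12725175430$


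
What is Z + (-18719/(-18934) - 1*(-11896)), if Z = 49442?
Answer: 1161392411/18934 ≈ 61339.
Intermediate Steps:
Z + (-18719/(-18934) - 1*(-11896)) = 49442 + (-18719/(-18934) - 1*(-11896)) = 49442 + (-18719*(-1/18934) + 11896) = 49442 + (18719/18934 + 11896) = 49442 + 225257583/18934 = 1161392411/18934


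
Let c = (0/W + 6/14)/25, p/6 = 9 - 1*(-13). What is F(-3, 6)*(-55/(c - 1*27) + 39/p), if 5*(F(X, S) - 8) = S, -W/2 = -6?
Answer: 5576189/259710 ≈ 21.471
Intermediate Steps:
W = 12 (W = -2*(-6) = 12)
p = 132 (p = 6*(9 - 1*(-13)) = 6*(9 + 13) = 6*22 = 132)
F(X, S) = 8 + S/5
c = 3/175 (c = (0/12 + 6/14)/25 = (0*(1/12) + 6*(1/14))*(1/25) = (0 + 3/7)*(1/25) = (3/7)*(1/25) = 3/175 ≈ 0.017143)
F(-3, 6)*(-55/(c - 1*27) + 39/p) = (8 + (⅕)*6)*(-55/(3/175 - 1*27) + 39/132) = (8 + 6/5)*(-55/(3/175 - 27) + 39*(1/132)) = 46*(-55/(-4722/175) + 13/44)/5 = 46*(-55*(-175/4722) + 13/44)/5 = 46*(9625/4722 + 13/44)/5 = (46/5)*(242443/103884) = 5576189/259710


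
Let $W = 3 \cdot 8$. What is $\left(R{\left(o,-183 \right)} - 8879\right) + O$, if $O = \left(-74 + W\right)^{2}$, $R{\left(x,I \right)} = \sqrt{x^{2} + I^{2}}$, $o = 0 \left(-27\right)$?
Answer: $-6196$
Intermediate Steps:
$o = 0$
$W = 24$
$R{\left(x,I \right)} = \sqrt{I^{2} + x^{2}}$
$O = 2500$ ($O = \left(-74 + 24\right)^{2} = \left(-50\right)^{2} = 2500$)
$\left(R{\left(o,-183 \right)} - 8879\right) + O = \left(\sqrt{\left(-183\right)^{2} + 0^{2}} - 8879\right) + 2500 = \left(\sqrt{33489 + 0} - 8879\right) + 2500 = \left(\sqrt{33489} - 8879\right) + 2500 = \left(183 - 8879\right) + 2500 = -8696 + 2500 = -6196$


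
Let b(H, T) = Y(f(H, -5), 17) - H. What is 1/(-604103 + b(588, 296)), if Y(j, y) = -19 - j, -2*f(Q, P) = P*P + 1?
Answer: -1/604697 ≈ -1.6537e-6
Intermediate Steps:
f(Q, P) = -1/2 - P**2/2 (f(Q, P) = -(P*P + 1)/2 = -(P**2 + 1)/2 = -(1 + P**2)/2 = -1/2 - P**2/2)
b(H, T) = -6 - H (b(H, T) = (-19 - (-1/2 - 1/2*(-5)**2)) - H = (-19 - (-1/2 - 1/2*25)) - H = (-19 - (-1/2 - 25/2)) - H = (-19 - 1*(-13)) - H = (-19 + 13) - H = -6 - H)
1/(-604103 + b(588, 296)) = 1/(-604103 + (-6 - 1*588)) = 1/(-604103 + (-6 - 588)) = 1/(-604103 - 594) = 1/(-604697) = -1/604697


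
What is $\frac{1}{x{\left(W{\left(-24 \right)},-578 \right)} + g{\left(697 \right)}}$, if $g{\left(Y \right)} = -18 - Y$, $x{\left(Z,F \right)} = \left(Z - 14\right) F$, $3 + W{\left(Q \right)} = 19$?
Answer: $- \frac{1}{1871} \approx -0.00053447$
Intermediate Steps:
$W{\left(Q \right)} = 16$ ($W{\left(Q \right)} = -3 + 19 = 16$)
$x{\left(Z,F \right)} = F \left(-14 + Z\right)$ ($x{\left(Z,F \right)} = \left(-14 + Z\right) F = F \left(-14 + Z\right)$)
$\frac{1}{x{\left(W{\left(-24 \right)},-578 \right)} + g{\left(697 \right)}} = \frac{1}{- 578 \left(-14 + 16\right) - 715} = \frac{1}{\left(-578\right) 2 - 715} = \frac{1}{-1156 - 715} = \frac{1}{-1871} = - \frac{1}{1871}$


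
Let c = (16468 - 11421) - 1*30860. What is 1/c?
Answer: -1/25813 ≈ -3.8740e-5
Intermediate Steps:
c = -25813 (c = 5047 - 30860 = -25813)
1/c = 1/(-25813) = -1/25813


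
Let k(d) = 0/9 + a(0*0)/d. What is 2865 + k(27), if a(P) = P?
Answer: 2865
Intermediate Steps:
k(d) = 0 (k(d) = 0/9 + (0*0)/d = 0*(⅑) + 0/d = 0 + 0 = 0)
2865 + k(27) = 2865 + 0 = 2865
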